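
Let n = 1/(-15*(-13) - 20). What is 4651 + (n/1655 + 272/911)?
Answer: 1227237571036/263848375 ≈ 4651.3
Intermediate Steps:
n = 1/175 (n = 1/(195 - 20) = 1/175 ≈ 0.0057143)
4651 + (n/1655 + 272/911) = 4651 + ((1/175)/1655 + 272/911) = 4651 + ((1/175)*(1/1655) + 272*(1/911)) = 4651 + (1/289625 + 272/911) = 4651 + 78778911/263848375 = 1227237571036/263848375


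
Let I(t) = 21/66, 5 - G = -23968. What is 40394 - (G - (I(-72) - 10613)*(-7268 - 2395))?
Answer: 2256468839/22 ≈ 1.0257e+8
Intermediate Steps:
G = 23973 (G = 5 - 1*(-23968) = 5 + 23968 = 23973)
I(t) = 7/22 (I(t) = 21*(1/66) = 7/22)
40394 - (G - (I(-72) - 10613)*(-7268 - 2395)) = 40394 - (23973 - (7/22 - 10613)*(-7268 - 2395)) = 40394 - (23973 - (-233479)*(-9663)/22) = 40394 - (23973 - 1*2256107577/22) = 40394 - (23973 - 2256107577/22) = 40394 - 1*(-2255580171/22) = 40394 + 2255580171/22 = 2256468839/22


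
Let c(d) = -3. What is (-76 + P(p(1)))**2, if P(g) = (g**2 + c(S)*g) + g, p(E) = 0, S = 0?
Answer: 5776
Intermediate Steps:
P(g) = g**2 - 2*g (P(g) = (g**2 - 3*g) + g = g**2 - 2*g)
(-76 + P(p(1)))**2 = (-76 + 0*(-2 + 0))**2 = (-76 + 0*(-2))**2 = (-76 + 0)**2 = (-76)**2 = 5776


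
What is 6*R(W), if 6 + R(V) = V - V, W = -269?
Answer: -36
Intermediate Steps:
R(V) = -6 (R(V) = -6 + (V - V) = -6 + 0 = -6)
6*R(W) = 6*(-6) = -36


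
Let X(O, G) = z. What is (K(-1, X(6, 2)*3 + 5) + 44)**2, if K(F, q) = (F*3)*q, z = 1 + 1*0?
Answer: 400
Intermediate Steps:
z = 1 (z = 1 + 0 = 1)
X(O, G) = 1
K(F, q) = 3*F*q (K(F, q) = (3*F)*q = 3*F*q)
(K(-1, X(6, 2)*3 + 5) + 44)**2 = (3*(-1)*(1*3 + 5) + 44)**2 = (3*(-1)*(3 + 5) + 44)**2 = (3*(-1)*8 + 44)**2 = (-24 + 44)**2 = 20**2 = 400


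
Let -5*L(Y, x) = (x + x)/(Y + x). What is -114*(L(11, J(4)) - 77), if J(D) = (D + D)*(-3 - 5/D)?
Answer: 1017222/115 ≈ 8845.4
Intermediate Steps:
J(D) = 2*D*(-3 - 5/D) (J(D) = (2*D)*(-3 - 5/D) = 2*D*(-3 - 5/D))
L(Y, x) = -2*x/(5*(Y + x)) (L(Y, x) = -(x + x)/(5*(Y + x)) = -2*x/(5*(Y + x)))
-114*(L(11, J(4)) - 77) = -114*(-2*(-10 - 6*4)/(5*11 + 5*(-10 - 6*4)) - 77) = -114*(-2*(-10 - 24)/(55 + 5*(-10 - 24)) - 77) = -114*(-2*(-34)/(55 + 5*(-34)) - 77) = -114*(-2*(-34)/(55 - 170) - 77) = -114*(-2*(-34)/(-115) - 77) = -114*(-2*(-34)*(-1/115) - 77) = -114*(-68/115 - 77) = -114*(-8923/115) = 1017222/115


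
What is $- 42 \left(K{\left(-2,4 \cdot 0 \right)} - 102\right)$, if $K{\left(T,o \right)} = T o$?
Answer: $4284$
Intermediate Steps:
$- 42 \left(K{\left(-2,4 \cdot 0 \right)} - 102\right) = - 42 \left(- 2 \cdot 4 \cdot 0 - 102\right) = - 42 \left(\left(-2\right) 0 - 102\right) = - 42 \left(0 - 102\right) = \left(-42\right) \left(-102\right) = 4284$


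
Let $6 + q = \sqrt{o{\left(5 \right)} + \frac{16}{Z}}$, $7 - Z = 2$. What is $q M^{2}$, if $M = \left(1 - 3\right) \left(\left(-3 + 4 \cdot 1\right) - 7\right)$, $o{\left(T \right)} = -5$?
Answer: $-864 + \frac{432 i \sqrt{5}}{5} \approx -864.0 + 193.2 i$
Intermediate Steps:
$Z = 5$ ($Z = 7 - 2 = 5$)
$M = 12$ ($M = - 2 \left(\left(-3 + 4\right) - 7\right) = - 2 \left(1 - 7\right) = \left(-2\right) \left(-6\right) = 12$)
$q = -6 + \frac{3 i \sqrt{5}}{5}$ ($q = -6 + \sqrt{-5 + \frac{16}{5}} = -6 + \sqrt{- \frac{9}{5}} = -6 + \frac{3 i \sqrt{5}}{5} \approx -6.0 + 1.3416 i$)
$q M^{2} = \left(-6 + \frac{3 i \sqrt{5}}{5}\right) 12^{2} = \left(-6 + \frac{3 i \sqrt{5}}{5}\right) 144 = -864 + \frac{432 i \sqrt{5}}{5}$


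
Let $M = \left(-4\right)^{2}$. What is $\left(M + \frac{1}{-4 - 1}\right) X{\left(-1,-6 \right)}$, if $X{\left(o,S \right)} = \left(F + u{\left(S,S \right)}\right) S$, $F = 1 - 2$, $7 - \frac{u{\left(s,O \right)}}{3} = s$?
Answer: $- \frac{18012}{5} \approx -3602.4$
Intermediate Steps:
$u{\left(s,O \right)} = 21 - 3 s$
$F = -1$ ($F = 1 - 2 = -1$)
$M = 16$
$X{\left(o,S \right)} = S \left(20 - 3 S\right)$ ($X{\left(o,S \right)} = \left(-1 - \left(-21 + 3 S\right)\right) S = \left(20 - 3 S\right) S = S \left(20 - 3 S\right)$)
$\left(M + \frac{1}{-4 - 1}\right) X{\left(-1,-6 \right)} = \left(16 + \frac{1}{-4 - 1}\right) \left(- 6 \left(20 - -18\right)\right) = \left(16 + \frac{1}{-5}\right) \left(- 6 \left(20 + 18\right)\right) = \left(16 - \frac{1}{5}\right) \left(\left(-6\right) 38\right) = \frac{79}{5} \left(-228\right) = - \frac{18012}{5}$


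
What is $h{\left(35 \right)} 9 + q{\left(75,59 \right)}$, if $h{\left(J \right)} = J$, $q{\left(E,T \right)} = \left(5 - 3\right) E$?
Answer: $465$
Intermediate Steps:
$q{\left(E,T \right)} = 2 E$
$h{\left(35 \right)} 9 + q{\left(75,59 \right)} = 35 \cdot 9 + 2 \cdot 75 = 315 + 150 = 465$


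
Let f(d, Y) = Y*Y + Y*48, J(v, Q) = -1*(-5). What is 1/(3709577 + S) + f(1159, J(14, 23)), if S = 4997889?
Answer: 2307478491/8707466 ≈ 265.00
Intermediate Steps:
J(v, Q) = 5
f(d, Y) = Y**2 + 48*Y
1/(3709577 + S) + f(1159, J(14, 23)) = 1/(3709577 + 4997889) + 5*(48 + 5) = 1/8707466 + 5*53 = 1/8707466 + 265 = 2307478491/8707466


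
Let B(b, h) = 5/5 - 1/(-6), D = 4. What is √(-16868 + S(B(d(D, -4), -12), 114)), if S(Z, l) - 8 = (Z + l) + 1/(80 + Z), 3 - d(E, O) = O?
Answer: I*√142968688374/2922 ≈ 129.4*I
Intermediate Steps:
d(E, O) = 3 - O
B(b, h) = 7/6 (B(b, h) = 5*(⅕) - 1*(-⅙) = 1 + ⅙ = 7/6)
S(Z, l) = 8 + Z + l + 1/(80 + Z) (S(Z, l) = 8 + ((Z + l) + 1/(80 + Z)) = 8 + (Z + l + 1/(80 + Z)) = 8 + Z + l + 1/(80 + Z))
√(-16868 + S(B(d(D, -4), -12), 114)) = √(-16868 + (641 + (7/6)² + 80*114 + 88*(7/6) + (7/6)*114)/(80 + 7/6)) = √(-16868 + (641 + 49/36 + 9120 + 308/3 + 133)/(487/6)) = √(-16868 + (6/487)*(359929/36)) = √(-16868 + 359929/2922) = √(-48928367/2922) = I*√142968688374/2922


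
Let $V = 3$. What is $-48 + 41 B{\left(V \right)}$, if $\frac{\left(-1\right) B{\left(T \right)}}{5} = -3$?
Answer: $567$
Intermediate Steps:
$B{\left(T \right)} = 15$ ($B{\left(T \right)} = \left(-5\right) \left(-3\right) = 15$)
$-48 + 41 B{\left(V \right)} = -48 + 41 \cdot 15 = -48 + 615 = 567$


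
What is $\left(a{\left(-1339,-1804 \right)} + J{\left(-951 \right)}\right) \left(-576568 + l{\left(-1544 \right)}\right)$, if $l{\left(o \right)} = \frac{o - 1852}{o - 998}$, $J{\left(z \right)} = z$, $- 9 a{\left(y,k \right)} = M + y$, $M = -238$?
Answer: $\frac{5116522917860}{11439} \approx 4.4729 \cdot 10^{8}$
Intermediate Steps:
$a{\left(y,k \right)} = \frac{238}{9} - \frac{y}{9}$ ($a{\left(y,k \right)} = - \frac{-238 + y}{9} = \frac{238}{9} - \frac{y}{9}$)
$l{\left(o \right)} = \frac{-1852 + o}{-998 + o}$
$\left(a{\left(-1339,-1804 \right)} + J{\left(-951 \right)}\right) \left(-576568 + l{\left(-1544 \right)}\right) = \left(\left(\frac{238}{9} - - \frac{1339}{9}\right) - 951\right) \left(-576568 + \frac{-1852 - 1544}{-998 - 1544}\right) = \left(\left(\frac{238}{9} + \frac{1339}{9}\right) - 951\right) \left(-576568 + \frac{1}{-2542} \left(-3396\right)\right) = \left(\frac{1577}{9} - 951\right) \left(-576568 - - \frac{1698}{1271}\right) = - \frac{6982 \left(-576568 + \frac{1698}{1271}\right)}{9} = \left(- \frac{6982}{9}\right) \left(- \frac{732816230}{1271}\right) = \frac{5116522917860}{11439}$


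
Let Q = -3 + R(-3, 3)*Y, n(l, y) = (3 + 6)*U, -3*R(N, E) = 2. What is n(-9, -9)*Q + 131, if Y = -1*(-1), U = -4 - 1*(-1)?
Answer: 230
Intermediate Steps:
U = -3 (U = -4 + 1 = -3)
Y = 1
R(N, E) = -2/3 (R(N, E) = -1/3*2 = -2/3)
n(l, y) = -27 (n(l, y) = (3 + 6)*(-3) = 9*(-3) = -27)
Q = -11/3 (Q = -3 - 2/3*1 = -3 - 2/3 = -11/3 ≈ -3.6667)
n(-9, -9)*Q + 131 = -27*(-11/3) + 131 = 99 + 131 = 230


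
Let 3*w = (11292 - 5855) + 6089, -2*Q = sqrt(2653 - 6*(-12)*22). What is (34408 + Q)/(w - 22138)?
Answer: -4301/2287 + sqrt(4237)/36592 ≈ -1.8789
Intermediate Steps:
Q = -sqrt(4237)/2 (Q = -sqrt(2653 - 6*(-12)*22)/2 = -sqrt(2653 + 72*22)/2 = -sqrt(2653 + 1584)/2 = -sqrt(4237)/2 ≈ -32.546)
w = 3842 (w = ((11292 - 5855) + 6089)/3 = (5437 + 6089)/3 = (1/3)*11526 = 3842)
(34408 + Q)/(w - 22138) = (34408 - sqrt(4237)/2)/(3842 - 22138) = (34408 - sqrt(4237)/2)/(-18296) = (34408 - sqrt(4237)/2)*(-1/18296) = -4301/2287 + sqrt(4237)/36592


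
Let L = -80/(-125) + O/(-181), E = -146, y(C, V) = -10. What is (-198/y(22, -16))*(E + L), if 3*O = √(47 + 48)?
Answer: -359766/125 - 33*√95/905 ≈ -2878.5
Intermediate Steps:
O = √95/3 (O = √(47 + 48)/3 = √95/3 ≈ 3.2489)
L = 16/25 - √95/543 (L = -80/(-125) + (√95/3)/(-181) = -80*(-1/125) + (√95/3)*(-1/181) = 16/25 - √95/543 ≈ 0.62205)
(-198/y(22, -16))*(E + L) = (-198/(-10))*(-146 + (16/25 - √95/543)) = (-198*(-⅒))*(-3634/25 - √95/543) = 99*(-3634/25 - √95/543)/5 = -359766/125 - 33*√95/905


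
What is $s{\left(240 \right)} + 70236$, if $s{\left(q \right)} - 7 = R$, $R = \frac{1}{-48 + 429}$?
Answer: $\frac{26762584}{381} \approx 70243.0$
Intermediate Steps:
$R = \frac{1}{381} \approx 0.0026247$
$s{\left(q \right)} = \frac{2668}{381}$ ($s{\left(q \right)} = 7 + \frac{1}{381} = \frac{2668}{381}$)
$s{\left(240 \right)} + 70236 = \frac{2668}{381} + 70236 = \frac{26762584}{381}$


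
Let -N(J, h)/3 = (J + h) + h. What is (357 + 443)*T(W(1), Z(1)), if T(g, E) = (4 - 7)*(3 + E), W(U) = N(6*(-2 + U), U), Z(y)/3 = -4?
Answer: 21600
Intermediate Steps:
Z(y) = -12 (Z(y) = 3*(-4) = -12)
N(J, h) = -6*h - 3*J (N(J, h) = -3*((J + h) + h) = -3*(J + 2*h) = -6*h - 3*J)
W(U) = 36 - 24*U (W(U) = -6*U - 18*(-2 + U) = -6*U - 3*(-12 + 6*U) = -6*U + (36 - 18*U) = 36 - 24*U)
T(g, E) = -9 - 3*E (T(g, E) = -3*(3 + E) = -9 - 3*E)
(357 + 443)*T(W(1), Z(1)) = (357 + 443)*(-9 - 3*(-12)) = 800*(-9 + 36) = 800*27 = 21600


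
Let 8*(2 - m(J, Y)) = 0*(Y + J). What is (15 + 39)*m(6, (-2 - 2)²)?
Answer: 108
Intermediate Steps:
m(J, Y) = 2 (m(J, Y) = 2 - 0*(Y + J) = 2 - 0*(J + Y) = 2 - ⅛*0 = 2 + 0 = 2)
(15 + 39)*m(6, (-2 - 2)²) = (15 + 39)*2 = 54*2 = 108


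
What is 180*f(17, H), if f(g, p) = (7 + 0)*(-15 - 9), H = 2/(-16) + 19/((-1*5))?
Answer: -30240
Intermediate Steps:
H = -157/40 (H = 2*(-1/16) + 19/(-5) = -⅛ + 19*(-⅕) = -⅛ - 19/5 = -157/40 ≈ -3.9250)
f(g, p) = -168 (f(g, p) = 7*(-24) = -168)
180*f(17, H) = 180*(-168) = -30240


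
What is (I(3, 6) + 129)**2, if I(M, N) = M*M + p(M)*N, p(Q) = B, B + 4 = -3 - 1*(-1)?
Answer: 10404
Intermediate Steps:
B = -6 (B = -4 + (-3 - 1*(-1)) = -4 + (-3 + 1) = -4 - 2 = -6)
p(Q) = -6
I(M, N) = M**2 - 6*N (I(M, N) = M*M - 6*N = M**2 - 6*N)
(I(3, 6) + 129)**2 = ((3**2 - 6*6) + 129)**2 = ((9 - 36) + 129)**2 = (-27 + 129)**2 = 102**2 = 10404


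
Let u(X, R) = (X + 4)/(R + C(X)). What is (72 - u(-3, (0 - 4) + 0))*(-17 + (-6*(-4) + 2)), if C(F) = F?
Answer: 4545/7 ≈ 649.29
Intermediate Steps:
u(X, R) = (4 + X)/(R + X) (u(X, R) = (X + 4)/(R + X) = (4 + X)/(R + X))
(72 - u(-3, (0 - 4) + 0))*(-17 + (-6*(-4) + 2)) = (72 - (4 - 3)/(((0 - 4) + 0) - 3))*(-17 + (-6*(-4) + 2)) = (72 - 1/((-4 + 0) - 3))*(-17 + (24 + 2)) = (72 - 1/(-4 - 3))*(-17 + 26) = (72 - 1/(-7))*9 = (72 - (-1)/7)*9 = (72 - 1*(-⅐))*9 = (72 + ⅐)*9 = (505/7)*9 = 4545/7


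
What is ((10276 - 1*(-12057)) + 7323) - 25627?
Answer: 4029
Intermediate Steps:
((10276 - 1*(-12057)) + 7323) - 25627 = ((10276 + 12057) + 7323) - 25627 = (22333 + 7323) - 25627 = 29656 - 25627 = 4029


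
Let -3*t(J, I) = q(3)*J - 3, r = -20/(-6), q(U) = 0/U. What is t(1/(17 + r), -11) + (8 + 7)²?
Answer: 226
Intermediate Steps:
q(U) = 0
r = 10/3 (r = -20*(-⅙) = 10/3 ≈ 3.3333)
t(J, I) = 1 (t(J, I) = -(0*J - 3)/3 = -(0 - 3)/3 = -⅓*(-3) = 1)
t(1/(17 + r), -11) + (8 + 7)² = 1 + (8 + 7)² = 1 + 15² = 1 + 225 = 226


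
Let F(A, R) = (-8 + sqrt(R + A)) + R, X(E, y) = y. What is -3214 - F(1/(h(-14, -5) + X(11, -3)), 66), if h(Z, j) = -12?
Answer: -3272 - sqrt(14835)/15 ≈ -3280.1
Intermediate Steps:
F(A, R) = -8 + R + sqrt(A + R) (F(A, R) = (-8 + sqrt(A + R)) + R = -8 + R + sqrt(A + R))
-3214 - F(1/(h(-14, -5) + X(11, -3)), 66) = -3214 - (-8 + 66 + sqrt(1/(-12 - 3) + 66)) = -3214 - (-8 + 66 + sqrt(1/(-15) + 66)) = -3214 - (-8 + 66 + sqrt(-1/15 + 66)) = -3214 - (-8 + 66 + sqrt(989/15)) = -3214 - (-8 + 66 + sqrt(14835)/15) = -3214 - (58 + sqrt(14835)/15) = -3214 + (-58 - sqrt(14835)/15) = -3272 - sqrt(14835)/15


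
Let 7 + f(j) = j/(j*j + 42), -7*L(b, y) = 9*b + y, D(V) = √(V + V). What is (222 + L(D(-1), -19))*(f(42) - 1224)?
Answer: -83262036/301 + 476388*I*√2/301 ≈ -2.7662e+5 + 2238.3*I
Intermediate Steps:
D(V) = √2*√V (D(V) = √(2*V) = √2*√V)
L(b, y) = -9*b/7 - y/7 (L(b, y) = -(9*b + y)/7 = -(y + 9*b)/7 = -9*b/7 - y/7)
f(j) = -7 + j/(42 + j²) (f(j) = -7 + j/(j*j + 42) = -7 + j/(j² + 42) = -7 + j/(42 + j²))
(222 + L(D(-1), -19))*(f(42) - 1224) = (222 + (-9*√2*√(-1)/7 - ⅐*(-19)))*((-294 + 42 - 7*42²)/(42 + 42²) - 1224) = (222 + (-9*√2*I/7 + 19/7))*((-294 + 42 - 7*1764)/(42 + 1764) - 1224) = (222 + (-9*I*√2/7 + 19/7))*((-294 + 42 - 12348)/1806 - 1224) = (222 + (-9*I*√2/7 + 19/7))*((1/1806)*(-12600) - 1224) = (222 + (19/7 - 9*I*√2/7))*(-300/43 - 1224) = (1573/7 - 9*I*√2/7)*(-52932/43) = -83262036/301 + 476388*I*√2/301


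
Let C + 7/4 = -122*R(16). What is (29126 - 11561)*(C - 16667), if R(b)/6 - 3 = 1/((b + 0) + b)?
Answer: -2654089065/8 ≈ -3.3176e+8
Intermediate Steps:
R(b) = 18 + 3/b (R(b) = 18 + 6/((b + 0) + b) = 18 + 6/(b + b) = 18 + 6/((2*b)) = 18 + 6*(1/(2*b)) = 18 + 3/b)
C = -17765/8 (C = -7/4 - 122*(18 + 3/16) = -7/4 - 122*291/16 = -7/4 - 17751/8 = -17765/8 ≈ -2220.6)
(29126 - 11561)*(C - 16667) = (29126 - 11561)*(-17765/8 - 16667) = 17565*(-151101/8) = -2654089065/8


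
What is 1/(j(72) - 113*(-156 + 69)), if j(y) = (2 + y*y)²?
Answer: 1/26904427 ≈ 3.7169e-8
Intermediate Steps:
j(y) = (2 + y²)²
1/(j(72) - 113*(-156 + 69)) = 1/((2 + 72²)² - 113*(-156 + 69)) = 1/((2 + 5184)² - 113*(-87)) = 1/(5186² + 9831) = 1/(26894596 + 9831) = 1/26904427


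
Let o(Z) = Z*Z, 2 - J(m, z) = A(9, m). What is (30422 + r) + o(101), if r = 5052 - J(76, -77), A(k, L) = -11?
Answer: 45662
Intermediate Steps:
J(m, z) = 13 (J(m, z) = 2 - 1*(-11) = 2 + 11 = 13)
o(Z) = Z²
r = 5039 (r = 5052 - 1*13 = 5052 - 13 = 5039)
(30422 + r) + o(101) = (30422 + 5039) + 101² = 35461 + 10201 = 45662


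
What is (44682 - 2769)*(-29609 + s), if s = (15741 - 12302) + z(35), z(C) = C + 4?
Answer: -1095228603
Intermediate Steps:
z(C) = 4 + C
s = 3478 (s = (15741 - 12302) + (4 + 35) = 3439 + 39 = 3478)
(44682 - 2769)*(-29609 + s) = (44682 - 2769)*(-29609 + 3478) = 41913*(-26131) = -1095228603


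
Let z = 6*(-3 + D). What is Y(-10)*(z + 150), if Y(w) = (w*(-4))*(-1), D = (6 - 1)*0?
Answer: -5280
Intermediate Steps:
D = 0 (D = 5*0 = 0)
Y(w) = 4*w (Y(w) = -4*w*(-1) = 4*w)
z = -18 (z = 6*(-3 + 0) = 6*(-3) = -18)
Y(-10)*(z + 150) = (4*(-10))*(-18 + 150) = -40*132 = -5280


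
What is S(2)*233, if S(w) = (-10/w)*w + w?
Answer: -1864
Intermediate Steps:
S(w) = -10 + w
S(2)*233 = (-10 + 2)*233 = -8*233 = -1864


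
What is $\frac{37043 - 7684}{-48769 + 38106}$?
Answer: $- \frac{29359}{10663} \approx -2.7534$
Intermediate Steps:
$\frac{37043 - 7684}{-48769 + 38106} = \frac{29359}{-10663} = 29359 \left(- \frac{1}{10663}\right) = - \frac{29359}{10663}$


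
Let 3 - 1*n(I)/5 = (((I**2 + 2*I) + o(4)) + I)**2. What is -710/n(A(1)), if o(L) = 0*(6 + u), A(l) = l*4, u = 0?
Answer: 2/11 ≈ 0.18182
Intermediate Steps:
A(l) = 4*l
o(L) = 0 (o(L) = 0*(6 + 0) = 0*6 = 0)
n(I) = 15 - 5*(I**2 + 3*I)**2 (n(I) = 15 - 5*(((I**2 + 2*I) + 0) + I)**2 = 15 - 5*((I**2 + 2*I) + I)**2 = 15 - 5*(I**2 + 3*I)**2)
-710/n(A(1)) = -710/(15 - 5*(4*1)**2*(3 + 4*1)**2) = -710/(15 - 5*4**2*(3 + 4)**2) = -710/(15 - 5*16*7**2) = -710/(15 - 5*16*49) = -710/(15 - 3920) = -710/(-3905) = -710*(-1/3905) = 2/11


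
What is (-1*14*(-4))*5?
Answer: 280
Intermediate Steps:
(-1*14*(-4))*5 = -14*(-4)*5 = 56*5 = 280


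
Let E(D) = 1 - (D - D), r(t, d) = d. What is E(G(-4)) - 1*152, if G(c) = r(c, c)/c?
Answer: -151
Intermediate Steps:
G(c) = 1 (G(c) = c/c = 1)
E(D) = 1 (E(D) = 1 - 1*0 = 1 + 0 = 1)
E(G(-4)) - 1*152 = 1 - 1*152 = 1 - 152 = -151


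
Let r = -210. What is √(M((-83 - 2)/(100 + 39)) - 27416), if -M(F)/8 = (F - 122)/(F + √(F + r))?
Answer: 2*√230*√((13406 - 745*I*√162769)/(-17 + I*√162769))/5 ≈ 0.20373 - 165.59*I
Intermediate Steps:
M(F) = -8*(-122 + F)/(F + √(-210 + F)) (M(F) = -8*(F - 122)/(F + √(F - 210)) = -8*(-122 + F)/(F + √(-210 + F)))
√(M((-83 - 2)/(100 + 39)) - 27416) = √(8*(122 - (-83 - 2)/(100 + 39))/((-83 - 2)/(100 + 39) + √(-210 + (-83 - 2)/(100 + 39))) - 27416) = √(8*(122 - (-85)/139)/(-85/139 + √(-210 - 85/139)) - 27416) = √(8*(122 - (-85)/139)/(-85*1/139 + √(-210 - 85*1/139)) - 27416) = √(8*(122 - 1*(-85/139))/(-85/139 + √(-210 - 85/139)) - 27416) = √(8*(122 + 85/139)/(-85/139 + √(-29275/139)) - 27416) = √(8*(17043/139)/(-85/139 + 5*I*√162769/139) - 27416) = √(136344/(139*(-85/139 + 5*I*√162769/139)) - 27416) = √(-27416 + 136344/(139*(-85/139 + 5*I*√162769/139)))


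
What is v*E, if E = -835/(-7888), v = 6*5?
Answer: 12525/3944 ≈ 3.1757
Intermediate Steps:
v = 30
E = 835/7888 (E = -835*(-1/7888) = 835/7888 ≈ 0.10586)
v*E = 30*(835/7888) = 12525/3944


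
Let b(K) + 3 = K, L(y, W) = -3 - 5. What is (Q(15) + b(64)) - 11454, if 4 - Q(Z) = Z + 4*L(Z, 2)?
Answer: -11372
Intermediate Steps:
L(y, W) = -8
b(K) = -3 + K
Q(Z) = 36 - Z (Q(Z) = 4 - (Z + 4*(-8)) = 4 - (Z - 32) = 4 - (-32 + Z) = 4 + (32 - Z) = 36 - Z)
(Q(15) + b(64)) - 11454 = ((36 - 1*15) + (-3 + 64)) - 11454 = ((36 - 15) + 61) - 11454 = (21 + 61) - 11454 = 82 - 11454 = -11372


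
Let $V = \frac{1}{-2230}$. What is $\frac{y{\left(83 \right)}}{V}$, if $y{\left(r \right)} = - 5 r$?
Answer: $925450$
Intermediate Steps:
$V = - \frac{1}{2230} \approx -0.00044843$
$\frac{y{\left(83 \right)}}{V} = \frac{\left(-5\right) 83}{- \frac{1}{2230}} = \left(-415\right) \left(-2230\right) = 925450$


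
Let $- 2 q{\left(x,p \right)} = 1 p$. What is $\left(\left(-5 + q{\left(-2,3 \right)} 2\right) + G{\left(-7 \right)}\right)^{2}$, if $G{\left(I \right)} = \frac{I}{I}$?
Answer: $49$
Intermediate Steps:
$q{\left(x,p \right)} = - \frac{p}{2}$ ($q{\left(x,p \right)} = - \frac{1 p}{2} = - \frac{p}{2}$)
$G{\left(I \right)} = 1$
$\left(\left(-5 + q{\left(-2,3 \right)} 2\right) + G{\left(-7 \right)}\right)^{2} = \left(\left(-5 + \left(- \frac{1}{2}\right) 3 \cdot 2\right) + 1\right)^{2} = \left(\left(-5 - 3\right) + 1\right)^{2} = \left(-8 + 1\right)^{2} = \left(-7\right)^{2} = 49$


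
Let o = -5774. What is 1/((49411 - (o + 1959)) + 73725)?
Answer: 1/126951 ≈ 7.8771e-6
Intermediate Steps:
1/((49411 - (o + 1959)) + 73725) = 1/((49411 - (-5774 + 1959)) + 73725) = 1/((49411 - 1*(-3815)) + 73725) = 1/((49411 + 3815) + 73725) = 1/(53226 + 73725) = 1/126951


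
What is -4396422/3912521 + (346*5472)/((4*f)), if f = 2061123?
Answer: -2403220254006/2688062340361 ≈ -0.89403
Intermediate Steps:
-4396422/3912521 + (346*5472)/((4*f)) = -4396422/3912521 + (346*5472)/((4*2061123)) = -4396422*1/3912521 + 1893312/8244492 = -4396422/3912521 + 1893312*(1/8244492) = -4396422/3912521 + 157776/687041 = -2403220254006/2688062340361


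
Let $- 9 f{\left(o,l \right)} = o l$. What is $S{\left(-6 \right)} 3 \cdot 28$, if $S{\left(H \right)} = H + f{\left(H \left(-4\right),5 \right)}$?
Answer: $-1624$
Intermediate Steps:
$f{\left(o,l \right)} = - \frac{l o}{9}$ ($f{\left(o,l \right)} = - \frac{o l}{9} = - \frac{l o}{9}$)
$S{\left(H \right)} = \frac{29 H}{9}$ ($S{\left(H \right)} = H - \frac{5 H \left(-4\right)}{9} = H - \frac{5 \left(- 4 H\right)}{9} = H + \frac{20 H}{9} = \frac{29 H}{9}$)
$S{\left(-6 \right)} 3 \cdot 28 = \frac{29}{9} \left(-6\right) 3 \cdot 28 = \left(- \frac{58}{3}\right) 3 \cdot 28 = \left(-58\right) 28 = -1624$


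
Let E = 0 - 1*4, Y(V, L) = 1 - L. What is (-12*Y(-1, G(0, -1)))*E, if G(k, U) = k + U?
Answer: 96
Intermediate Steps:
G(k, U) = U + k
E = -4 (E = 0 - 4 = -4)
(-12*Y(-1, G(0, -1)))*E = -12*(1 - (-1 + 0))*(-4) = -12*(1 - 1*(-1))*(-4) = -12*(1 + 1)*(-4) = -12*2*(-4) = -24*(-4) = 96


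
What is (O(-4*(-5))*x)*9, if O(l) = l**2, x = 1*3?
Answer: 10800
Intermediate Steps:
x = 3
(O(-4*(-5))*x)*9 = ((-4*(-5))**2*3)*9 = (20**2*3)*9 = (400*3)*9 = 1200*9 = 10800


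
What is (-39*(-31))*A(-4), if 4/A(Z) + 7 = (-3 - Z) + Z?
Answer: -2418/5 ≈ -483.60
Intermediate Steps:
A(Z) = -2/5 (A(Z) = 4/(-7 + ((-3 - Z) + Z)) = 4/(-7 - 3) = 4/(-10) = 4*(-1/10) = -2/5)
(-39*(-31))*A(-4) = -39*(-31)*(-2/5) = 1209*(-2/5) = -2418/5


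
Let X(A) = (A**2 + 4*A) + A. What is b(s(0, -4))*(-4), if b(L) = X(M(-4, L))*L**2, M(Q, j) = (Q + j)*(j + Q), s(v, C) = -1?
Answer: -3000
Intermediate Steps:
M(Q, j) = (Q + j)**2 (M(Q, j) = (Q + j)*(Q + j) = (Q + j)**2)
X(A) = A**2 + 5*A
b(L) = L**2*(-4 + L)**2*(5 + (-4 + L)**2) (b(L) = ((-4 + L)**2*(5 + (-4 + L)**2))*L**2 = L**2*(-4 + L)**2*(5 + (-4 + L)**2))
b(s(0, -4))*(-4) = ((-1)**2*(-4 - 1)**2*(5 + (-4 - 1)**2))*(-4) = (1*(-5)**2*(5 + (-5)**2))*(-4) = (1*25*(5 + 25))*(-4) = (1*25*30)*(-4) = 750*(-4) = -3000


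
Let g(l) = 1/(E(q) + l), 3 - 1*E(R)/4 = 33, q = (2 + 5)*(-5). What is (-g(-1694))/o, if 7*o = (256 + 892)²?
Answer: 1/341525408 ≈ 2.9280e-9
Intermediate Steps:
o = 188272 (o = (256 + 892)²/7 = (⅐)*1148² = (⅐)*1317904 = 188272)
q = -35 (q = 7*(-5) = -35)
E(R) = -120 (E(R) = 12 - 4*33 = 12 - 132 = -120)
g(l) = 1/(-120 + l)
(-g(-1694))/o = -1/(-120 - 1694)/188272 = -1/(-1814)*(1/188272) = -1*(-1/1814)*(1/188272) = (1/1814)*(1/188272) = 1/341525408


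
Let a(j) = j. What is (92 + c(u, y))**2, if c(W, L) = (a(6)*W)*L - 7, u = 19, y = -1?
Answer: 841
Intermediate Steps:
c(W, L) = -7 + 6*L*W (c(W, L) = (6*W)*L - 7 = 6*L*W - 7 = -7 + 6*L*W)
(92 + c(u, y))**2 = (92 + (-7 + 6*(-1)*19))**2 = (92 + (-7 - 114))**2 = (92 - 121)**2 = (-29)**2 = 841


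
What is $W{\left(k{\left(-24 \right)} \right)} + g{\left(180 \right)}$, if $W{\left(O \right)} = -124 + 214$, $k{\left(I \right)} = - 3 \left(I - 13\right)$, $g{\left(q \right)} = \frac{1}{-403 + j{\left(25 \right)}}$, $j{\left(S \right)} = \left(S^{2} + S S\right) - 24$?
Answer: $\frac{74071}{823} \approx 90.001$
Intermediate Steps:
$j{\left(S \right)} = -24 + 2 S^{2}$ ($j{\left(S \right)} = \left(S^{2} + S^{2}\right) - 24 = 2 S^{2} - 24 = -24 + 2 S^{2}$)
$g{\left(q \right)} = \frac{1}{823}$ ($g{\left(q \right)} = \frac{1}{-403 - \left(24 - 2 \cdot 25^{2}\right)} = \frac{1}{-403 + \left(-24 + 2 \cdot 625\right)} = \frac{1}{-403 + \left(-24 + 1250\right)} = \frac{1}{-403 + 1226} = \frac{1}{823}$)
$k{\left(I \right)} = 39 - 3 I$ ($k{\left(I \right)} = - 3 \left(-13 + I\right) = 39 - 3 I$)
$W{\left(O \right)} = 90$
$W{\left(k{\left(-24 \right)} \right)} + g{\left(180 \right)} = 90 + \frac{1}{823} = \frac{74071}{823}$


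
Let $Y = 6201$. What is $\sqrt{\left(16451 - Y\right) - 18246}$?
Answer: $2 i \sqrt{1999} \approx 89.42 i$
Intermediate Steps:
$\sqrt{\left(16451 - Y\right) - 18246} = \sqrt{\left(16451 - 6201\right) - 18246} = \sqrt{10250 - 18246} = \sqrt{-7996} = 2 i \sqrt{1999}$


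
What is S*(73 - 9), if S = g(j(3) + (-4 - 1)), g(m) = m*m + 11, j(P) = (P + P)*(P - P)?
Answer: 2304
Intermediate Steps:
j(P) = 0 (j(P) = (2*P)*0 = 0)
g(m) = 11 + m² (g(m) = m² + 11 = 11 + m²)
S = 36 (S = 11 + (0 + (-4 - 1))² = 11 + (0 - 5)² = 11 + (-5)² = 11 + 25 = 36)
S*(73 - 9) = 36*(73 - 9) = 36*64 = 2304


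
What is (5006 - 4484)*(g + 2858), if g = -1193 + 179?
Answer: 962568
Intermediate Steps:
g = -1014
(5006 - 4484)*(g + 2858) = (5006 - 4484)*(-1014 + 2858) = 522*1844 = 962568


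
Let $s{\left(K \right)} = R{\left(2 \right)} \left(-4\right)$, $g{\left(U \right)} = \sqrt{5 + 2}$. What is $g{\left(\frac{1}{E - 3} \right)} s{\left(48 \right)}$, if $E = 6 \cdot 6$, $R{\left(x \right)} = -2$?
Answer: $8 \sqrt{7} \approx 21.166$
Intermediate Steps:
$E = 36$
$g{\left(U \right)} = \sqrt{7}$
$s{\left(K \right)} = 8$ ($s{\left(K \right)} = \left(-2\right) \left(-4\right) = 8$)
$g{\left(\frac{1}{E - 3} \right)} s{\left(48 \right)} = \sqrt{7} \cdot 8 = 8 \sqrt{7}$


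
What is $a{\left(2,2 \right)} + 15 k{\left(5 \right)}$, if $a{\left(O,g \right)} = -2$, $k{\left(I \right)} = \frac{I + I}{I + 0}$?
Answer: $28$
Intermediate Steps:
$k{\left(I \right)} = 2$ ($k{\left(I \right)} = \frac{2 I}{I} = 2$)
$a{\left(2,2 \right)} + 15 k{\left(5 \right)} = -2 + 15 \cdot 2 = -2 + 30 = 28$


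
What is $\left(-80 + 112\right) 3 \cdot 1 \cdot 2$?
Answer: $192$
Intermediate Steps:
$\left(-80 + 112\right) 3 \cdot 1 \cdot 2 = 32 \cdot 3 \cdot 2 = 32 \cdot 6 = 192$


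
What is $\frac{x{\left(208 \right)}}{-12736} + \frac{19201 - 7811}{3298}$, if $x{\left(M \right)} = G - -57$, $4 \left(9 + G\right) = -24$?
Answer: $\frac{2131243}{617696} \approx 3.4503$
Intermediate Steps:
$G = -15$ ($G = -9 + \frac{1}{4} \left(-24\right) = -9 - 6 = -15$)
$x{\left(M \right)} = 42$ ($x{\left(M \right)} = -15 - -57 = -15 + 57 = 42$)
$\frac{x{\left(208 \right)}}{-12736} + \frac{19201 - 7811}{3298} = \frac{42}{-12736} + \frac{19201 - 7811}{3298} = 42 \left(- \frac{1}{12736}\right) + 11390 \cdot \frac{1}{3298} = - \frac{21}{6368} + \frac{335}{97} = \frac{2131243}{617696}$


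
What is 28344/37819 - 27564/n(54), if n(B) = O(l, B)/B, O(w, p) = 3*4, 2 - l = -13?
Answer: -4690964778/37819 ≈ -1.2404e+5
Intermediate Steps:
l = 15 (l = 2 - 1*(-13) = 2 + 13 = 15)
O(w, p) = 12
n(B) = 12/B
28344/37819 - 27564/n(54) = 28344/37819 - 27564/(12/54) = 28344*(1/37819) - 27564/(12*(1/54)) = 28344/37819 - 27564/2/9 = 28344/37819 - 27564*9/2 = 28344/37819 - 124038 = -4690964778/37819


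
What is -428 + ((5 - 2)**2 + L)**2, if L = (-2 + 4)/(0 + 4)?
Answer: -1351/4 ≈ -337.75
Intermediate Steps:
L = 1/2 (L = 2/4 = 2*(1/4) = 1/2 ≈ 0.50000)
-428 + ((5 - 2)**2 + L)**2 = -428 + ((5 - 2)**2 + 1/2)**2 = -428 + (3**2 + 1/2)**2 = -428 + (9 + 1/2)**2 = -428 + (19/2)**2 = -428 + 361/4 = -1351/4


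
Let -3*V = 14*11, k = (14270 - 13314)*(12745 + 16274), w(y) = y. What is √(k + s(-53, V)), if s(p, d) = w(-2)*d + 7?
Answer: √249680463/3 ≈ 5267.1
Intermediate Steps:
k = 27742164 (k = 956*29019 = 27742164)
V = -154/3 (V = -14*11/3 = -⅓*154 = -154/3 ≈ -51.333)
s(p, d) = 7 - 2*d (s(p, d) = -2*d + 7 = 7 - 2*d)
√(k + s(-53, V)) = √(27742164 + (7 - 2*(-154/3))) = √(27742164 + (7 + 308/3)) = √(27742164 + 329/3) = √(83226821/3) = √249680463/3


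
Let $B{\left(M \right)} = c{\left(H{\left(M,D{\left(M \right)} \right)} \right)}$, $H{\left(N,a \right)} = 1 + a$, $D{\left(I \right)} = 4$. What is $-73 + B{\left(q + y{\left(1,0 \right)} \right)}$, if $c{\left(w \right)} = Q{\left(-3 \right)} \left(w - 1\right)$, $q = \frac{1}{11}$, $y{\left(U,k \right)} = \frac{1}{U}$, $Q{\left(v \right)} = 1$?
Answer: $-69$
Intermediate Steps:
$q = \frac{1}{11} \approx 0.090909$
$c{\left(w \right)} = -1 + w$ ($c{\left(w \right)} = 1 \left(w - 1\right) = 1 \left(-1 + w\right) = -1 + w$)
$B{\left(M \right)} = 4$ ($B{\left(M \right)} = -1 + \left(1 + 4\right) = -1 + 5 = 4$)
$-73 + B{\left(q + y{\left(1,0 \right)} \right)} = -73 + 4 = -69$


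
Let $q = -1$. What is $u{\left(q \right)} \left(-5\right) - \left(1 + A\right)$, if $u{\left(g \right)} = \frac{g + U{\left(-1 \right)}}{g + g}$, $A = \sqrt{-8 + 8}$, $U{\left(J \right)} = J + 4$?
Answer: $4$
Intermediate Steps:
$U{\left(J \right)} = 4 + J$
$A = 0$ ($A = \sqrt{0} = 0$)
$u{\left(g \right)} = \frac{3 + g}{2 g}$ ($u{\left(g \right)} = \frac{g + \left(4 - 1\right)}{g + g} = \frac{g + 3}{2 g} = \left(3 + g\right) \frac{1}{2 g} = \frac{3 + g}{2 g}$)
$u{\left(q \right)} \left(-5\right) - \left(1 + A\right) = \frac{3 - 1}{2 \left(-1\right)} \left(-5\right) - 1 = \frac{1}{2} \left(-1\right) 2 \left(-5\right) + \left(-1 + 0\right) = \left(-1\right) \left(-5\right) - 1 = 5 - 1 = 4$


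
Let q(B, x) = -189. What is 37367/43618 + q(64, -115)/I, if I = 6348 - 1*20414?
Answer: 133462006/153382697 ≈ 0.87012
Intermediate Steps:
I = -14066 (I = 6348 - 20414 = -14066)
37367/43618 + q(64, -115)/I = 37367/43618 - 189/(-14066) = 37367*(1/43618) - 189*(-1/14066) = 37367/43618 + 189/14066 = 133462006/153382697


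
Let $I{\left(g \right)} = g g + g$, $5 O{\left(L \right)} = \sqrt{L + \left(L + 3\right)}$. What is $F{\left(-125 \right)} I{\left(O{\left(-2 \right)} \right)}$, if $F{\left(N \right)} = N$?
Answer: $5 - 25 i \approx 5.0 - 25.0 i$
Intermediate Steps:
$O{\left(L \right)} = \frac{\sqrt{3 + 2 L}}{5}$ ($O{\left(L \right)} = \frac{\sqrt{L + \left(L + 3\right)}}{5} = \frac{\sqrt{L + \left(3 + L\right)}}{5} = \frac{\sqrt{3 + 2 L}}{5}$)
$I{\left(g \right)} = g + g^{2}$ ($I{\left(g \right)} = g^{2} + g = g + g^{2}$)
$F{\left(-125 \right)} I{\left(O{\left(-2 \right)} \right)} = - 125 \frac{\sqrt{3 + 2 \left(-2\right)}}{5} \left(1 + \frac{\sqrt{3 + 2 \left(-2\right)}}{5}\right) = - 125 \frac{\sqrt{3 - 4}}{5} \left(1 + \frac{\sqrt{3 - 4}}{5}\right) = - 125 \frac{\sqrt{-1}}{5} \left(1 + \frac{\sqrt{-1}}{5}\right) = - 125 \frac{i}{5} \left(1 + \frac{i}{5}\right) = - 125 \frac{i \left(1 + \frac{i}{5}\right)}{5} = - 25 i \left(1 + \frac{i}{5}\right)$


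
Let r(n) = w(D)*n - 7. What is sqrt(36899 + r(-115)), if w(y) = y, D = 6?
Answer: sqrt(36202) ≈ 190.27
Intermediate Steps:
r(n) = -7 + 6*n (r(n) = 6*n - 7 = -7 + 6*n)
sqrt(36899 + r(-115)) = sqrt(36899 + (-7 + 6*(-115))) = sqrt(36899 + (-7 - 690)) = sqrt(36899 - 697) = sqrt(36202)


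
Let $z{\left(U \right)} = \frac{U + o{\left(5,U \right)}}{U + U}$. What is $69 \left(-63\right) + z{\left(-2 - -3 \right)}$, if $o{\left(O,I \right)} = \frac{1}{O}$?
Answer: $- \frac{21732}{5} \approx -4346.4$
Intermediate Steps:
$z{\left(U \right)} = \frac{\frac{1}{5} + U}{2 U}$ ($z{\left(U \right)} = \frac{U + \frac{1}{5}}{U + U} = \frac{U + \frac{1}{5}}{2 U} = \left(\frac{1}{5} + U\right) \frac{1}{2 U} = \frac{\frac{1}{5} + U}{2 U}$)
$69 \left(-63\right) + z{\left(-2 - -3 \right)} = 69 \left(-63\right) + \frac{1 + 5 \left(-2 - -3\right)}{10 \left(-2 - -3\right)} = -4347 + \frac{1 + 5 \left(-2 + 3\right)}{10 \left(-2 + 3\right)} = -4347 + \frac{1 + 5 \cdot 1}{10 \cdot 1} = -4347 + \frac{1}{10} \cdot 1 \left(1 + 5\right) = -4347 + \frac{1}{10} \cdot 1 \cdot 6 = -4347 + \frac{3}{5} = - \frac{21732}{5}$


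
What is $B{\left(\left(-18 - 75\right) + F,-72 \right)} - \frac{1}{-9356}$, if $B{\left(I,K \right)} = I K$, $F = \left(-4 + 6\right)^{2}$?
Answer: $\frac{59953249}{9356} \approx 6408.0$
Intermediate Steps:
$F = 4$ ($F = 2^{2} = 4$)
$B{\left(\left(-18 - 75\right) + F,-72 \right)} - \frac{1}{-9356} = \left(\left(-18 - 75\right) + 4\right) \left(-72\right) - \frac{1}{-9356} = \left(-93 + 4\right) \left(-72\right) - - \frac{1}{9356} = \left(-89\right) \left(-72\right) + \frac{1}{9356} = 6408 + \frac{1}{9356} = \frac{59953249}{9356}$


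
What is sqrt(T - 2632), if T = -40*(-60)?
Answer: 2*I*sqrt(58) ≈ 15.232*I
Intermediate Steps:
T = 2400
sqrt(T - 2632) = sqrt(2400 - 2632) = sqrt(-232) = 2*I*sqrt(58)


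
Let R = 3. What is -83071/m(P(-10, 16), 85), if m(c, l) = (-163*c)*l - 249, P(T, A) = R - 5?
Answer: -83071/27461 ≈ -3.0251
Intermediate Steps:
P(T, A) = -2 (P(T, A) = 3 - 5 = -2)
m(c, l) = -249 - 163*c*l (m(c, l) = -163*c*l - 249 = -249 - 163*c*l)
-83071/m(P(-10, 16), 85) = -83071/(-249 - 163*(-2)*85) = -83071/(-249 + 27710) = -83071/27461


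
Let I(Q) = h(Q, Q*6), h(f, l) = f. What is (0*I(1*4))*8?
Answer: 0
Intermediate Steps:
I(Q) = Q
(0*I(1*4))*8 = (0*(1*4))*8 = (0*4)*8 = 0*8 = 0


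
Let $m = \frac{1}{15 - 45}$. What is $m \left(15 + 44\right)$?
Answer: $- \frac{59}{30} \approx -1.9667$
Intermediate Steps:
$m = - \frac{1}{30}$ ($m = \frac{1}{-30} = - \frac{1}{30} \approx -0.033333$)
$m \left(15 + 44\right) = - \frac{15 + 44}{30} = \left(- \frac{1}{30}\right) 59 = - \frac{59}{30}$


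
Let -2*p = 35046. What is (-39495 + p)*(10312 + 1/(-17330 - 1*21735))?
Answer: -1766848691694/3005 ≈ -5.8797e+8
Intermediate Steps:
p = -17523 (p = -½*35046 = -17523)
(-39495 + p)*(10312 + 1/(-17330 - 1*21735)) = (-39495 - 17523)*(10312 + 1/(-17330 - 1*21735)) = -57018*(10312 + 1/(-17330 - 21735)) = -57018*(10312 + 1/(-39065)) = -57018*(10312 - 1/39065) = -57018*402838279/39065 = -1766848691694/3005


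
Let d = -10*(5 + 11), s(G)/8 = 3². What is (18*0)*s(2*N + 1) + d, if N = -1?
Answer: -160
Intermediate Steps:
s(G) = 72 (s(G) = 8*3² = 8*9 = 72)
d = -160 (d = -10*16 = -160)
(18*0)*s(2*N + 1) + d = (18*0)*72 - 160 = 0*72 - 160 = 0 - 160 = -160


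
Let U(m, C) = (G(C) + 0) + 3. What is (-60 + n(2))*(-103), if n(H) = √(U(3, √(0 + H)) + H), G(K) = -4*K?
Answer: 6180 - 103*√(5 - 4*√2) ≈ 6180.0 - 83.478*I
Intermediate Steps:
U(m, C) = 3 - 4*C (U(m, C) = (-4*C + 0) + 3 = -4*C + 3 = 3 - 4*C)
n(H) = √(3 + H - 4*√H) (n(H) = √((3 - 4*√(0 + H)) + H) = √((3 - 4*√H) + H) = √(3 + H - 4*√H))
(-60 + n(2))*(-103) = (-60 + √(3 + 2 - 4*√2))*(-103) = (-60 + √(5 - 4*√2))*(-103) = 6180 - 103*√(5 - 4*√2)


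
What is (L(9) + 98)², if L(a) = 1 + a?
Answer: 11664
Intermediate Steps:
(L(9) + 98)² = ((1 + 9) + 98)² = (10 + 98)² = 108² = 11664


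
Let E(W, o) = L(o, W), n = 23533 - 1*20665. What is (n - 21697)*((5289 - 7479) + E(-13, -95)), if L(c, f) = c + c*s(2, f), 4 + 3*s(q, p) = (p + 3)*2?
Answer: 28714225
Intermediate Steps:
s(q, p) = 2/3 + 2*p/3 (s(q, p) = -4/3 + ((p + 3)*2)/3 = -4/3 + ((3 + p)*2)/3 = -4/3 + (6 + 2*p)/3 = -4/3 + (2 + 2*p/3) = 2/3 + 2*p/3)
n = 2868 (n = 23533 - 20665 = 2868)
L(c, f) = c + c*(2/3 + 2*f/3)
E(W, o) = o*(5 + 2*W)/3
(n - 21697)*((5289 - 7479) + E(-13, -95)) = (2868 - 21697)*((5289 - 7479) + (1/3)*(-95)*(5 + 2*(-13))) = -18829*(-2190 + (1/3)*(-95)*(5 - 26)) = -18829*(-2190 + (1/3)*(-95)*(-21)) = -18829*(-2190 + 665) = -18829*(-1525) = 28714225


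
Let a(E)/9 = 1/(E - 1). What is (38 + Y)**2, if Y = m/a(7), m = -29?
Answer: 3136/9 ≈ 348.44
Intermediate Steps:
a(E) = 9/(-1 + E) (a(E) = 9/(E - 1) = 9/(-1 + E))
Y = -58/3 (Y = -29/(9/(-1 + 7)) = -29/(9/6) = -29/(9*(1/6)) = -29/3/2 = -29*2/3 = -58/3 ≈ -19.333)
(38 + Y)**2 = (38 - 58/3)**2 = (56/3)**2 = 3136/9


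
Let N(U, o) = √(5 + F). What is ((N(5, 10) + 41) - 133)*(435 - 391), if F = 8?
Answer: -4048 + 44*√13 ≈ -3889.4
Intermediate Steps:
N(U, o) = √13 (N(U, o) = √(5 + 8) = √13)
((N(5, 10) + 41) - 133)*(435 - 391) = ((√13 + 41) - 133)*(435 - 391) = ((41 + √13) - 133)*44 = (-92 + √13)*44 = -4048 + 44*√13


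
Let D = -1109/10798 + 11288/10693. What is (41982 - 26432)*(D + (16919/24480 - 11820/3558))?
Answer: -7566718699406545/289988755632 ≈ -26093.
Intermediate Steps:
D = 6472311/6791942 (D = -1109*1/10798 + 11288*(1/10693) = -1109/10798 + 664/629 = 6472311/6791942 ≈ 0.95294)
(41982 - 26432)*(D + (16919/24480 - 11820/3558)) = (41982 - 26432)*(6472311/6791942 + (16919/24480 - 11820/3558)) = 15550*(6472311/6791942 + (16919*(1/24480) - 11820*1/3558)) = 15550*(6472311/6791942 + (16919/24480 - 1970/593)) = 15550*(6472311/6791942 - 38192633/14516640) = 15550*(-4866057041419/2899887556320) = -7566718699406545/289988755632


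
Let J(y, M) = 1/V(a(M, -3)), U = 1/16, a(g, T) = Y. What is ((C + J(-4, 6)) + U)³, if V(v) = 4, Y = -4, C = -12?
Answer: -6539203/4096 ≈ -1596.5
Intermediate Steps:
a(g, T) = -4
U = 1/16 ≈ 0.062500
J(y, M) = ¼ (J(y, M) = 1/4 = ¼)
((C + J(-4, 6)) + U)³ = ((-12 + ¼) + 1/16)³ = (-47/4 + 1/16)³ = (-187/16)³ = -6539203/4096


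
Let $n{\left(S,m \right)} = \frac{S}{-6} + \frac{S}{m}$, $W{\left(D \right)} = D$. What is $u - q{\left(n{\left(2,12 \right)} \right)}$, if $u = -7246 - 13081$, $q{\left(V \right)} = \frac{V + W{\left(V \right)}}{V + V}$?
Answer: $-20328$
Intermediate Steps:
$n{\left(S,m \right)} = - \frac{S}{6} + \frac{S}{m}$ ($n{\left(S,m \right)} = S \left(- \frac{1}{6}\right) + \frac{S}{m} = - \frac{S}{6} + \frac{S}{m}$)
$q{\left(V \right)} = 1$ ($q{\left(V \right)} = \frac{V + V}{V + V} = \frac{2 V}{2 V} = 2 V \frac{1}{2 V} = 1$)
$u = -20327$
$u - q{\left(n{\left(2,12 \right)} \right)} = -20327 - 1 = -20328$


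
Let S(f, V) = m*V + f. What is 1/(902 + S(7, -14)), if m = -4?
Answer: 1/965 ≈ 0.0010363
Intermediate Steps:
S(f, V) = f - 4*V (S(f, V) = -4*V + f = f - 4*V)
1/(902 + S(7, -14)) = 1/(902 + (7 - 4*(-14))) = 1/(902 + (7 + 56)) = 1/(902 + 63) = 1/965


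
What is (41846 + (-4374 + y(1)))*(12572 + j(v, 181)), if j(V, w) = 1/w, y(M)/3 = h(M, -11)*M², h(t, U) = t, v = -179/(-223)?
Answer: 85275599175/181 ≈ 4.7114e+8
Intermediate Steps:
v = 179/223 (v = -179*(-1/223) = 179/223 ≈ 0.80269)
y(M) = 3*M³ (y(M) = 3*(M*M²) = 3*M³)
(41846 + (-4374 + y(1)))*(12572 + j(v, 181)) = (41846 + (-4374 + 3*1³))*(12572 + 1/181) = (41846 + (-4374 + 3*1))*(12572 + 1/181) = (41846 + (-4374 + 3))*(2275533/181) = (41846 - 4371)*(2275533/181) = 37475*(2275533/181) = 85275599175/181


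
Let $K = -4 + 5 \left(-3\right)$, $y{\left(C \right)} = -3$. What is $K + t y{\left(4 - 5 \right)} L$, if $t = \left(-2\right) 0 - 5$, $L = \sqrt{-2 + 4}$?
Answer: $-19 + 15 \sqrt{2} \approx 2.2132$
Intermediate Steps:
$L = \sqrt{2} \approx 1.4142$
$t = -5$ ($t = 0 - 5 = -5$)
$K = -19$ ($K = -4 - 15 = -19$)
$K + t y{\left(4 - 5 \right)} L = -19 - 5 \left(- 3 \sqrt{2}\right) = -19 + 15 \sqrt{2}$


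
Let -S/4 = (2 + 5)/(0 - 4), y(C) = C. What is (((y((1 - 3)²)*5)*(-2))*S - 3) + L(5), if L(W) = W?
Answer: -278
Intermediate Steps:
S = 7 (S = -4*(2 + 5)/(0 - 4) = -28/(-4) = -28*(-1)/4 = -4*(-7/4) = 7)
(((y((1 - 3)²)*5)*(-2))*S - 3) + L(5) = ((((1 - 3)²*5)*(-2))*7 - 3) + 5 = ((((-2)²*5)*(-2))*7 - 3) + 5 = (((4*5)*(-2))*7 - 3) + 5 = ((20*(-2))*7 - 3) + 5 = (-40*7 - 3) + 5 = (-280 - 3) + 5 = -283 + 5 = -278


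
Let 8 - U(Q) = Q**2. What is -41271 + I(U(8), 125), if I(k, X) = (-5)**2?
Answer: -41246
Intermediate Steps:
U(Q) = 8 - Q**2
I(k, X) = 25
-41271 + I(U(8), 125) = -41271 + 25 = -41246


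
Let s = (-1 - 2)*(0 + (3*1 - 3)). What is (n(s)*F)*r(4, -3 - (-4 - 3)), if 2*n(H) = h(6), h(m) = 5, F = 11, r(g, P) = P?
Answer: 110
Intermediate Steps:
s = 0 (s = -3*(0 + (3 - 3)) = -3*(0 + 0) = -3*0 = 0)
n(H) = 5/2 (n(H) = (½)*5 = 5/2)
(n(s)*F)*r(4, -3 - (-4 - 3)) = ((5/2)*11)*(-3 - (-4 - 3)) = 55*(-3 - 1*(-7))/2 = 55*(-3 + 7)/2 = (55/2)*4 = 110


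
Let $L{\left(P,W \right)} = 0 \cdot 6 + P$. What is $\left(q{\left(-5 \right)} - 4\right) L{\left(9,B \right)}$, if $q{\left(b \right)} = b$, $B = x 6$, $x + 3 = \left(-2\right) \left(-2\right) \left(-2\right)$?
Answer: $-81$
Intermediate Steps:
$x = -11$ ($x = -3 + \left(-2\right) \left(-2\right) \left(-2\right) = -3 + 4 \left(-2\right) = -3 - 8 = -11$)
$B = -66$ ($B = \left(-11\right) 6 = -66$)
$L{\left(P,W \right)} = P$ ($L{\left(P,W \right)} = 0 + P = P$)
$\left(q{\left(-5 \right)} - 4\right) L{\left(9,B \right)} = \left(-5 - 4\right) 9 = \left(-9\right) 9 = -81$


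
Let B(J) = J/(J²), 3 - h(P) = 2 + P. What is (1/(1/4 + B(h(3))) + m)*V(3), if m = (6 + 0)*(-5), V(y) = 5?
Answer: -170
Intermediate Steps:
h(P) = 1 - P (h(P) = 3 - (2 + P) = 3 + (-2 - P) = 1 - P)
B(J) = 1/J (B(J) = J/J² = 1/J)
m = -30 (m = 6*(-5) = -30)
(1/(1/4 + B(h(3))) + m)*V(3) = (1/(1/4 + 1/(1 - 1*3)) - 30)*5 = (1/(¼ + 1/(1 - 3)) - 30)*5 = (1/(¼ + 1/(-2)) - 30)*5 = (1/(¼ - ½) - 30)*5 = (1/(-¼) - 30)*5 = (-4 - 30)*5 = -34*5 = -170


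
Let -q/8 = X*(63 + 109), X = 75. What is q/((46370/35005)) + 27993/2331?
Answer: -40092746479/514707 ≈ -77894.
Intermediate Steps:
q = -103200 (q = -600*(63 + 109) = -600*172 = -8*12900 = -103200)
q/((46370/35005)) + 27993/2331 = -103200/(46370/35005) + 27993/2331 = -103200/(46370*(1/35005)) + 27993*(1/2331) = -103200/9274/7001 + 1333/111 = -103200*7001/9274 + 1333/111 = -361251600/4637 + 1333/111 = -40092746479/514707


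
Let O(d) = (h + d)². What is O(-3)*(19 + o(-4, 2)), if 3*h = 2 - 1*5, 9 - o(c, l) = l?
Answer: 416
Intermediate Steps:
o(c, l) = 9 - l
h = -1 (h = (2 - 1*5)/3 = (2 - 5)/3 = (⅓)*(-3) = -1)
O(d) = (-1 + d)²
O(-3)*(19 + o(-4, 2)) = (-1 - 3)²*(19 + (9 - 1*2)) = (-4)²*(19 + (9 - 2)) = 16*(19 + 7) = 16*26 = 416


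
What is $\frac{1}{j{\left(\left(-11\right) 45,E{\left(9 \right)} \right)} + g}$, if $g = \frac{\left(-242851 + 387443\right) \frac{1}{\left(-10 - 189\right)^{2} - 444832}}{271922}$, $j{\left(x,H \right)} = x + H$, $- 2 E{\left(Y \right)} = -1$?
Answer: $- \frac{15741603426}{7784222914813} \approx -0.0020222$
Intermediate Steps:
$E{\left(Y \right)} = \frac{1}{2}$ ($E{\left(Y \right)} = \left(- \frac{1}{2}\right) \left(-1\right) = \frac{1}{2}$)
$j{\left(x,H \right)} = H + x$
$g = - \frac{10328}{7870801713}$ ($g = \frac{144592}{\left(-199\right)^{2} - 444832} \cdot \frac{1}{271922} = \frac{144592}{39601 - 444832} \cdot \frac{1}{271922} = \frac{144592}{-405231} \cdot \frac{1}{271922} = 144592 \left(- \frac{1}{405231}\right) \frac{1}{271922} = \left(- \frac{144592}{405231}\right) \frac{1}{271922} = - \frac{10328}{7870801713} \approx -1.3122 \cdot 10^{-6}$)
$\frac{1}{j{\left(\left(-11\right) 45,E{\left(9 \right)} \right)} + g} = \frac{1}{\left(\frac{1}{2} - 495\right) - \frac{10328}{7870801713}} = \frac{1}{- \frac{989}{2} - \frac{10328}{7870801713}} = \frac{1}{- \frac{7784222914813}{15741603426}} = - \frac{15741603426}{7784222914813}$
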